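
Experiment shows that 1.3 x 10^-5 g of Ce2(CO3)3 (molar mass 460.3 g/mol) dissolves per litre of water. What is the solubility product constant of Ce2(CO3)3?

1.9 x 10^-36

Molar solubility s = (1.3 × 10^-5 g/L) / (460.3 g/mol) = 2.82 x 10^-8 M.
Ce2(CO3)3(s) <=> 2 Ce^3+ + 3 CO3^2-
For each mole of Ce2(CO3)3 that dissolves: [Ce^3+] = 2s, [CO3^2-] = 3s.
Ksp = [Ce^3+]^2[CO3^2-]^3
So Ksp = (2s)^2 × (3s)^3 = 108s^5
Ksp = 108 × (2.82 × 10^-8)^5 = 1.9 x 10^-36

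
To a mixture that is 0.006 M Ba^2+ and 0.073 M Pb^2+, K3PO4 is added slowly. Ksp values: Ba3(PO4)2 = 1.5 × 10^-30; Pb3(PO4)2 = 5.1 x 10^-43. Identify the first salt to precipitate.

Precipitation of each salt starts when its ion product equals its Ksp.
For Ba3(PO4)2: 1.5 × 10^-30 = (0.006)^3 × [PO4^3-]^2  ⇒  [PO4^3-] = 2.6 × 10^-12 M.
For Pb3(PO4)2: 5.1 x 10^-43 = (0.073)^3 × [PO4^3-]^2  ⇒  [PO4^3-] = 3.6 x 10^-20 M.
The salt with the lower threshold [PO4^3-] precipitates first: Pb3(PO4)2.

Pb3(PO4)2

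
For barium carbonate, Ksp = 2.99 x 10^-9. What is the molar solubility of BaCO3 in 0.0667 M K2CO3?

BaCO3(s) ⇌ Ba^2+(aq) + CO3^2-(aq)
Ksp = [Ba^2+][CO3^2-]
Let s = moles of BaCO3 that dissolve per litre. [Ba^2+] = s, [CO3^2-] = 0.0667 + s ≈ 0.0667 (since CO3^2- from K2CO3 dominates).
Ksp ≈ s × 0.0667
s = 4.48 x 10^-8 M
Check: s = 4.5 × 10^-8 ≪ 0.0667, so the approximation is valid.

s = 4.48 × 10^-8 M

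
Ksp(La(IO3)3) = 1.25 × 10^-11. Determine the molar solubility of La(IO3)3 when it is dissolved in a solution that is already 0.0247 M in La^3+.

s ≈ 2.66 x 10^-4 M

La(IO3)3(s) ⇌ La^3+(aq) + 3 IO3^-(aq)
Ksp = [La^3+][IO3^-]^3
If s mol/L dissolves here, [La^3+] = 0.0247 + s ≈ 0.0247, [IO3^-] = 3s (Ksp is small, so little additional dissolves).
Ksp ≈ 0.0247 × (3s)^3
s = 2.66 × 10^-4 M
Check: s = 2.7 × 10^-4 ≪ 0.0247, so the approximation is valid.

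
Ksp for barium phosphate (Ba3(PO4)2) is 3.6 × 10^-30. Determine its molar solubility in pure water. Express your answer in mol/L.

5.1e-7 M

Ba3(PO4)2(s) ⇌ 3 Ba^2+ + 2 PO4^3-
Ksp = [Ba^2+]^3[PO4^3-]^2
Let s = molar solubility. Then [Ba^2+] = 3s and [PO4^3-] = 2s.
Ksp = (3s)^3(2s)^2 = 108s^5
s = (3.6 × 10^-30 / 108)^(1/5) = 5.1 × 10^-7 M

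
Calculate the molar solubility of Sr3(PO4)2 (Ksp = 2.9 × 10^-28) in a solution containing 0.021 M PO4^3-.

Sr3(PO4)2(s) ⇌ 3 Sr^2+(aq) + 2 PO4^3-(aq)
Ksp = [Sr^2+]^3[PO4^3-]^2
Let s = moles of Sr3(PO4)2 that dissolve per litre. [Sr^2+] = 3s, [PO4^3-] = 0.021 + 2s ≈ 0.021 (Ksp is small, so little additional dissolves).
Ksp ≈ (3s)^3 × (0.021)^2
s = 2.9 × 10^-9 M
Check: 2s = 5.8 × 10^-9 ≪ 0.021, so the approximation is valid.

2.9 × 10^-9 M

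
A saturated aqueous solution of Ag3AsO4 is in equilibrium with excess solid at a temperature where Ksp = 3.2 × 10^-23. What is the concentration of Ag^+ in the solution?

Ag3AsO4(s) ⇌ 3 Ag^+ + AsO4^3-
Ksp = [Ag^+]^3[AsO4^3-]
With molar solubility s: [Ag^+] = 3s, [AsO4^3-] = s.
Substituting: Ksp = (3s)^3s = 27s^4
Solving, s = (3.2 × 10^-23/27)^(1/4) = 1.04 × 10^-6 M
[Ag^+] = 3s = 3.1 × 10^-6 M

3.1 × 10^-6 M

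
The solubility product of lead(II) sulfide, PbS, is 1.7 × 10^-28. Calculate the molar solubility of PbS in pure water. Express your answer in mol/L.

PbS(s) <=> Pb^2+(aq) + S^2-(aq)
Ksp = [Pb^2+][S^2-]
With molar solubility s: [Pb^2+] = s, [S^2-] = s.
Ksp = s × s = s^2
s = (1.7 × 10^-28)^(1/2) = 1.3 x 10^-14 M

1.3e-14 M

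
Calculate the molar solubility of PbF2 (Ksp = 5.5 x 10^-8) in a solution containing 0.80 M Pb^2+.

PbF2(s) <=> Pb^2+ + 2 F^-
Ksp = [Pb^2+][F^-]^2
If s mol/L dissolves here, [Pb^2+] = 0.80 + s ≈ 0.80, [F^-] = 2s (Ksp is small, so little additional dissolves).
Ksp ≈ 0.80 × (2s)^2
s = 1.3 × 10^-4 M
Check: s = 1.3 × 10^-4 ≪ 0.80, so the approximation is valid.

1.3e-4 M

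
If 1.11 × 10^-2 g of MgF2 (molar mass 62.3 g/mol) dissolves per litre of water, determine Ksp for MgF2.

Molar solubility s = (1.11 x 10^-2 g/L) / (62.3 g/mol) = 1.782 × 10^-4 M.
MgF2(s) <=> Mg^2+(aq) + 2 F^-(aq)
For each mole of MgF2 that dissolves: [Mg^2+] = s, [F^-] = 2s.
Ksp = [Mg^2+][F^-]^2
Substituting: Ksp = s(2s)^2 = 4s^3
Ksp = 4 × (1.782 × 10^-4)^3 = 2.26 × 10^-11

Ksp ≈ 2.26e-11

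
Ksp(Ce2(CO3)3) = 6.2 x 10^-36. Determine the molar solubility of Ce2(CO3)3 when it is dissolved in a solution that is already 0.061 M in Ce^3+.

s = 4.0e-12 M

Ce2(CO3)3(s) ⇌ 2 Ce^3+(aq) + 3 CO3^2-(aq)
Ksp = [Ce^3+]^2[CO3^2-]^3
Let s be the molar solubility in this solution. [Ce^3+] = 0.061 + 2s ≈ 0.061, [CO3^2-] = 3s (since the Ce^3+ already present dominates).
Ksp ≈ (0.061)^2 × (3s)^3
s = 4.0 × 10^-12 M
Check: 2s = 7.9 × 10^-12 ≪ 0.061, so the approximation is valid.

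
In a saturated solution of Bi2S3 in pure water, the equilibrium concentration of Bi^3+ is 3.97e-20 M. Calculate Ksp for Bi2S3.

Bi2S3(s) <=> 2 Bi^3+ + 3 S^2-
Stoichiometry gives [S^2-] = (3/2)[Bi^3+] = 5.955 × 10^-20 M.
Ksp = [Bi^3+]^2[S^2-]^3
Ksp = (3.97 x 10^-20)^2 × (5.955 x 10^-20)^3 = 3.33 × 10^-97

Ksp ≈ 3.33e-97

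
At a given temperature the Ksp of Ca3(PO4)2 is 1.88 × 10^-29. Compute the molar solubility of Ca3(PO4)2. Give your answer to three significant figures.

Ca3(PO4)2(s) ⇌ 3 Ca^2+(aq) + 2 PO4^3-(aq)
Ksp = [Ca^2+]^3[PO4^3-]^2
For each mole of Ca3(PO4)2 that dissolves: [Ca^2+] = 3s, [PO4^3-] = 2s.
Substituting: Ksp = (3s)^3(2s)^2 = 108s^5
Solving, s = (1.88 × 10^-29/108)^(1/5) = 7.05 × 10^-7 M

7.05 × 10^-7 M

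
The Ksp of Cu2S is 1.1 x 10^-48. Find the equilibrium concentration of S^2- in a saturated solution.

6.5 × 10^-17 M

Cu2S(s) <=> 2 Cu^+ + S^2-
Ksp = [Cu^+]^2[S^2-]
For each mole of Cu2S that dissolves: [Cu^+] = 2s, [S^2-] = s.
Substituting: Ksp = (2s)^2s = 4s^3
s = (1.1 x 10^-48 / 4)^(1/3) = 6.50 × 10^-17 M
[S^2-] = s = 6.5 × 10^-17 M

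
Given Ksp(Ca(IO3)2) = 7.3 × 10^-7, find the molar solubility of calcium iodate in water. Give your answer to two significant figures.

Ca(IO3)2(s) <=> Ca^2+(aq) + 2 IO3^-(aq)
Ksp = [Ca^2+][IO3^-]^2
If s mol/L of Ca(IO3)2 dissolves, [Ca^2+] = s and [IO3^-] = 2s.
Ksp = s(2s)^2 = 4s^3
s^3 = 7.3 × 10^-7 / 4, so s = 5.7 × 10^-3 M

5.7e-3 M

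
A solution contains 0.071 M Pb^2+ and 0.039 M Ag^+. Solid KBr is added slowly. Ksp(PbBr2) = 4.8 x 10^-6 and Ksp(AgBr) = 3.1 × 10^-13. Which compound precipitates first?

Each salt begins to precipitate when Q = Ksp, i.e. when [Br^-] reaches its threshold.
For PbBr2: 4.8 x 10^-6 = 0.071 × [Br^-]^2  ⇒  [Br^-] = 8.2 x 10^-3 M.
For AgBr: 3.1 × 10^-13 = 0.039 × [Br^-]  ⇒  [Br^-] = 7.9 × 10^-12 M.
The salt with the lower threshold [Br^-] precipitates first: AgBr.

AgBr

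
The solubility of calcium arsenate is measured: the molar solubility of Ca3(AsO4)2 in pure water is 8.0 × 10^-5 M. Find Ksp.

3.5 × 10^-19

Ca3(AsO4)2(s) <=> 3 Ca^2+(aq) + 2 AsO4^3-(aq)
Let s = molar solubility. Then [Ca^2+] = 3s and [AsO4^3-] = 2s.
Ksp = [Ca^2+]^3[AsO4^3-]^2
Ksp = (3s)^3(2s)^2 = 108s^5
With s = 8.0 × 10^-5: Ksp = 3.5 × 10^-19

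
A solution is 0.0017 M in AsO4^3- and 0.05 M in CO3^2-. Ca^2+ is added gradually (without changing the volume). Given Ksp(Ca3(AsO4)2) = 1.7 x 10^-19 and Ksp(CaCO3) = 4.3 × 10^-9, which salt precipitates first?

CaCO3

Precipitation of each salt starts when its ion product equals its Ksp.
For Ca3(AsO4)2: 1.7 x 10^-19 = (0.0017)^2 × [Ca^2+]^3  ⇒  [Ca^2+] = 3.9 × 10^-5 M.
For CaCO3: 4.3 × 10^-9 = 0.05 × [Ca^2+]  ⇒  [Ca^2+] = 8.6 × 10^-8 M.
The salt with the lower threshold [Ca^2+] precipitates first: CaCO3.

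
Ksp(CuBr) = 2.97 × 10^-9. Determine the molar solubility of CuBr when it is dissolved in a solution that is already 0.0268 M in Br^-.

CuBr(s) ⇌ Cu^+(aq) + Br^-(aq)
Ksp = [Cu^+][Br^-]
Let s = moles of CuBr that dissolve per litre. [Cu^+] = s, [Br^-] = 0.0268 + s ≈ 0.0268 (common-ion effect: Br^- is already 0.0268 M).
Ksp ≈ s × 0.0268
s = 1.11 × 10^-7 M
Check: s = 1.1 × 10^-7 ≪ 0.0268, so the approximation is valid.

s = 1.11 × 10^-7 M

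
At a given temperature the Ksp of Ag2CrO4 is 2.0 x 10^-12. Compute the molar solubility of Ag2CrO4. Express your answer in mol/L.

Ag2CrO4(s) ⇌ 2 Ag^+ + CrO4^2-
Ksp = [Ag^+]^2[CrO4^2-]
With molar solubility s: [Ag^+] = 2s, [CrO4^2-] = s.
Ksp = (2s)^2s = 4s^3
Solving, s = (2.0 x 10^-12/4)^(1/3) = 7.9 x 10^-5 M

s = 7.9 × 10^-5 M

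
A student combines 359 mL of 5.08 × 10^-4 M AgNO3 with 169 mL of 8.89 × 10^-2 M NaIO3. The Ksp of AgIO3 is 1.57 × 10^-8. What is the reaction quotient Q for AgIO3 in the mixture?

Total volume = 359 + 169 = 528 mL.
[Ag^+] = 5.08 x 10^-4 × (359/528) = 3.454 × 10^-4 M
[IO3^-] = 8.89 × 10^-2 × (169/528) = 2.845 × 10^-2 M
AgIO3(s) <=> Ag^+ + IO3^-, so Q = [Ag^+][IO3^-]
Q = (3.454 × 10^-4)(2.845 x 10^-2) = 9.83 x 10^-6
Q > Ksp, so AgIO3 will precipitate.

Q ≈ 9.83 × 10^-6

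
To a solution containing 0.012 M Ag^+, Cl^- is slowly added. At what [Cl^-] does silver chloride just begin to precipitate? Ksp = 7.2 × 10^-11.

AgCl(s) ⇌ Ag^+ + Cl^-
Ksp = [Ag^+][Cl^-]
Precipitation begins when Q = Ksp. With [Ag^+] = 0.012 M:
7.2 × 10^-11 = (0.012) × [Cl^-]
[Cl^-] = (7.2 × 10^-11 / 1.2 × 10^-2) = 6.0 x 10^-9 M

6.0 × 10^-9 M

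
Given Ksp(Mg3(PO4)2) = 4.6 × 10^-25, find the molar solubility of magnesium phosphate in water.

Mg3(PO4)2(s) <=> 3 Mg^2+ + 2 PO4^3-
Ksp = [Mg^2+]^3[PO4^3-]^2
For each mole of Mg3(PO4)2 that dissolves: [Mg^2+] = 3s, [PO4^3-] = 2s.
So Ksp = (3s)^3 × (2s)^2 = 108s^5
Solving, s = (4.6 × 10^-25/108)^(1/5) = 5.3 × 10^-6 M

s = 5.3 x 10^-6 M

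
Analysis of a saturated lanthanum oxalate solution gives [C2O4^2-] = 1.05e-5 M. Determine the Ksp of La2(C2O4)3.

Ksp ≈ 5.67e-26

La2(C2O4)3(s) ⇌ 2 La^3+(aq) + 3 C2O4^2-(aq)
Stoichiometry gives [La^3+] = (2/3)[C2O4^2-] = 7.000 x 10^-6 M.
Ksp = [La^3+]^2[C2O4^2-]^3
Ksp = (7.000 × 10^-6)^2 × (1.05 × 10^-5)^3 = 5.67 × 10^-26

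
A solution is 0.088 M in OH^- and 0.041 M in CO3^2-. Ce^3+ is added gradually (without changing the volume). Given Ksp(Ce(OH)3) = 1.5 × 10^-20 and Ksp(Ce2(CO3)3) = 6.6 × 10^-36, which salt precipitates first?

Precipitation of each salt starts when its ion product equals its Ksp.
For Ce(OH)3: 1.5 × 10^-20 = (0.088)^3 × [Ce^3+]  ⇒  [Ce^3+] = 2.2 × 10^-17 M.
For Ce2(CO3)3: 6.6 × 10^-36 = (0.041)^3 × [Ce^3+]^2  ⇒  [Ce^3+] = 3.1 × 10^-16 M.
The salt with the lower threshold [Ce^3+] precipitates first: Ce(OH)3.

Ce(OH)3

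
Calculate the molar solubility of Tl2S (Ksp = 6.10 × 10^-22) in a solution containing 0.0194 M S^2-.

Tl2S(s) ⇌ 2 Tl^+(aq) + S^2-(aq)
Ksp = [Tl^+]^2[S^2-]
Let s = moles of Tl2S that dissolve per litre. [Tl^+] = 2s, [S^2-] = 0.0194 + s ≈ 0.0194 (Ksp is small, so little additional dissolves).
Ksp ≈ (2s)^2 × 0.0194
s = 8.87 × 10^-11 M
Check: s = 8.9 × 10^-11 ≪ 0.0194, so the approximation is valid.

s = 8.87 × 10^-11 M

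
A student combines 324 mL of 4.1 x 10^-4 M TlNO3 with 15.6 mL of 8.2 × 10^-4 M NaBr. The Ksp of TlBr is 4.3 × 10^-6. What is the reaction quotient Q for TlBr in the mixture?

Total volume = 324 + 15.6 = 339.6 mL.
[Tl^+] = 4.1 × 10^-4 × (324/339.6) = 3.91 × 10^-4 M
[Br^-] = 8.2 × 10^-4 × (15.6/339.6) = 3.77 × 10^-5 M
TlBr(s) <=> Tl^+ + Br^-, so Q = [Tl^+][Br^-]
Q = (3.91 x 10^-4)(3.77 × 10^-5) = 1.5 x 10^-8
Q < Ksp, so no precipitate of TlBr forms.

Q = 1.5 × 10^-8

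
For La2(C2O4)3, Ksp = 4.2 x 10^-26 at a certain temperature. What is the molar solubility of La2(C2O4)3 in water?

La2(C2O4)3(s) ⇌ 2 La^3+(aq) + 3 C2O4^2-(aq)
Ksp = [La^3+]^2[C2O4^2-]^3
Let s = molar solubility. Then [La^3+] = 2s and [C2O4^2-] = 3s.
Ksp = (2s)^2(3s)^3 = 108s^5
s = (4.2 x 10^-26 / 108)^(1/5) = 3.3 x 10^-6 M

s = 3.3e-6 M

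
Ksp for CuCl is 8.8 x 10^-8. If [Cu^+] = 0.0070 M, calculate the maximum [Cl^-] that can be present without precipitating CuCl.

1.3 × 10^-5 M

CuCl(s) <=> Cu^+(aq) + Cl^-(aq)
Ksp = [Cu^+][Cl^-]
Precipitation begins when Q = Ksp. With [Cu^+] = 0.0070 M:
8.8 x 10^-8 = (0.0070) × [Cl^-]
[Cl^-] = (8.8 x 10^-8 / 7.0 x 10^-3) = 1.3 x 10^-5 M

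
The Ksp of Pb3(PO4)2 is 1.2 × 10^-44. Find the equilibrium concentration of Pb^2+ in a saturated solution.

1.9 × 10^-9 M

Pb3(PO4)2(s) ⇌ 3 Pb^2+ + 2 PO4^3-
Ksp = [Pb^2+]^3[PO4^3-]^2
If s mol/L of Pb3(PO4)2 dissolves, [Pb^2+] = 3s and [PO4^3-] = 2s.
Substituting: Ksp = (3s)^3(2s)^2 = 108s^5
s^5 = 1.2 × 10^-44 / 108, so s = 6.44 × 10^-10 M
[Pb^2+] = 3s = 1.9 × 10^-9 M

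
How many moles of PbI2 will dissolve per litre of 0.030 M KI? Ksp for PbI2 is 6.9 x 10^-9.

s = 7.7e-6 M

PbI2(s) <=> Pb^2+ + 2 I^-
Ksp = [Pb^2+][I^-]^2
Let s be the molar solubility in this solution. [Pb^2+] = s, [I^-] = 0.030 + 2s ≈ 0.030 (since I^- from KI dominates).
Ksp ≈ s × (0.030)^2
s = 7.7 × 10^-6 M
Check: 2s = 1.5 x 10^-5 ≪ 0.030, so the approximation is valid.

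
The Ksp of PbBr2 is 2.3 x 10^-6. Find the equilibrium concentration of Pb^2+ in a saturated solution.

PbBr2(s) ⇌ Pb^2+(aq) + 2 Br^-(aq)
Ksp = [Pb^2+][Br^-]^2
Let s = molar solubility. Then [Pb^2+] = s and [Br^-] = 2s.
So Ksp = s × (2s)^2 = 4s^3
Solving, s = (2.3 x 10^-6/4)^(1/3) = 8.32 × 10^-3 M
[Pb^2+] = s = 8.3 × 10^-3 M

[Pb^2+] = 8.3 × 10^-3 M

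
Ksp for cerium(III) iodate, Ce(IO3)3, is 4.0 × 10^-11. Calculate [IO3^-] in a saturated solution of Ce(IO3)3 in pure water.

3.3 x 10^-3 M

Ce(IO3)3(s) <=> Ce^3+ + 3 IO3^-
Ksp = [Ce^3+][IO3^-]^3
If s mol/L of Ce(IO3)3 dissolves, [Ce^3+] = s and [IO3^-] = 3s.
Ksp = s(3s)^3 = 27s^4
s^4 = 4.0 × 10^-11 / 27, so s = 1.10 × 10^-3 M
[IO3^-] = 3s = 3.3 x 10^-3 M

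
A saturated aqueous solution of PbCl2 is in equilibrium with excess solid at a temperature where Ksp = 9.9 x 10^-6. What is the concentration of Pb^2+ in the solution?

0.014 M

PbCl2(s) <=> Pb^2+ + 2 Cl^-
Ksp = [Pb^2+][Cl^-]^2
With molar solubility s: [Pb^2+] = s, [Cl^-] = 2s.
So Ksp = s × (2s)^2 = 4s^3
s^3 = 9.9 x 10^-6 / 4, so s = 1.35 × 10^-2 M
[Pb^2+] = s = 1.4 × 10^-2 M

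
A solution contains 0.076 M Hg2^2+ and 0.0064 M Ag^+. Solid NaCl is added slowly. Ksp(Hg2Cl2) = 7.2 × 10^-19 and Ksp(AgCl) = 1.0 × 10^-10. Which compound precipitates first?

Hg2Cl2

Each salt begins to precipitate when Q = Ksp, i.e. when [Cl^-] reaches its threshold.
For Hg2Cl2: 7.2 × 10^-19 = 0.076 × [Cl^-]^2  ⇒  [Cl^-] = 3.1 × 10^-9 M.
For AgCl: 1.0 × 10^-10 = 0.0064 × [Cl^-]  ⇒  [Cl^-] = 1.6 x 10^-8 M.
The salt with the lower threshold [Cl^-] precipitates first: Hg2Cl2.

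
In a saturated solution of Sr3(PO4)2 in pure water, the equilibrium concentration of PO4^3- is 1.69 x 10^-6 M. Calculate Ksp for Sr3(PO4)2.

Sr3(PO4)2(s) ⇌ 3 Sr^2+(aq) + 2 PO4^3-(aq)
Stoichiometry gives [Sr^2+] = (3/2)[PO4^3-] = 2.535 × 10^-6 M.
Ksp = [Sr^2+]^3[PO4^3-]^2
Ksp = (2.535 × 10^-6)^3 × (1.69 x 10^-6)^2 = 4.65 × 10^-29

4.65 x 10^-29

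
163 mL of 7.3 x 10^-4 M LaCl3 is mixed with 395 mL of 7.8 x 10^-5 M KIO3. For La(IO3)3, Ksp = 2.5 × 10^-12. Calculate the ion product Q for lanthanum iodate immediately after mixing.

Total volume = 163 + 395 = 558 mL.
[La^3+] = 7.3 x 10^-4 × (163/558) = 2.13 × 10^-4 M
[IO3^-] = 7.8 × 10^-5 × (395/558) = 5.52 × 10^-5 M
La(IO3)3(s) <=> La^3+(aq) + 3 IO3^-(aq), so Q = [La^3+][IO3^-]^3
Q = (2.13 × 10^-4)(5.52 x 10^-5)^3 = 3.6 × 10^-17
Q < Ksp, so no precipitate of La(IO3)3 forms.

Q ≈ 3.6 × 10^-17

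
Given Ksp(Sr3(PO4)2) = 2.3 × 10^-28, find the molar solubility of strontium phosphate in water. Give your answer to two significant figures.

Sr3(PO4)2(s) ⇌ 3 Sr^2+(aq) + 2 PO4^3-(aq)
Ksp = [Sr^2+]^3[PO4^3-]^2
With molar solubility s: [Sr^2+] = 3s, [PO4^3-] = 2s.
So Ksp = (3s)^3 × (2s)^2 = 108s^5
s = (2.3 × 10^-28 / 108)^(1/5) = 1.2 × 10^-6 M

s ≈ 1.2 × 10^-6 M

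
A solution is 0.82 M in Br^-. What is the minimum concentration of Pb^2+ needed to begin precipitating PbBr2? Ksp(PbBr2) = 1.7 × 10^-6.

[Pb^2+] ≈ 2.5 x 10^-6 M

PbBr2(s) ⇌ Pb^2+(aq) + 2 Br^-(aq)
Ksp = [Pb^2+][Br^-]^2
Precipitation begins when Q = Ksp. With [Br^-] = 0.82 M:
1.7 × 10^-6 = (0.82)^2 × [Pb^2+]
[Pb^2+] = (1.7 × 10^-6 / 6.72 x 10^-1) = 2.5 × 10^-6 M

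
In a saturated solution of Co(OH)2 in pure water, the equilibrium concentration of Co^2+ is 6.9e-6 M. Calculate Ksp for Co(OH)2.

Co(OH)2(s) <=> Co^2+(aq) + 2 OH^-(aq)
Stoichiometry gives [OH^-] = (2/1)[Co^2+] = 1.38 x 10^-5 M.
Ksp = [Co^2+][OH^-]^2
Ksp = 6.9 × 10^-6 × (1.38 x 10^-5)^2 = 1.3 × 10^-15

Ksp = 1.3e-15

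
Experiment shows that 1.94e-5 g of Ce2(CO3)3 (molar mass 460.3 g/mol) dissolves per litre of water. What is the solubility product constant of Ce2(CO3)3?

Molar solubility s = (1.94 x 10^-5 g/L) / (460.3 g/mol) = 4.215 × 10^-8 M.
Ce2(CO3)3(s) ⇌ 2 Ce^3+(aq) + 3 CO3^2-(aq)
If s mol/L of Ce2(CO3)3 dissolves, [Ce^3+] = 2s and [CO3^2-] = 3s.
Ksp = [Ce^3+]^2[CO3^2-]^3
Substituting: Ksp = (2s)^2(3s)^3 = 108s^5
With s = 4.215 × 10^-8: Ksp = 1.44 × 10^-35

Ksp = 1.44 × 10^-35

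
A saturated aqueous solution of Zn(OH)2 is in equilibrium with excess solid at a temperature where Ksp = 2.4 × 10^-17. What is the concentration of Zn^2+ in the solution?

Zn(OH)2(s) ⇌ Zn^2+(aq) + 2 OH^-(aq)
Ksp = [Zn^2+][OH^-]^2
If s mol/L of Zn(OH)2 dissolves, [Zn^2+] = s and [OH^-] = 2s.
Ksp = s(2s)^2 = 4s^3
s^3 = 2.4 × 10^-17 / 4, so s = 1.82 x 10^-6 M
[Zn^2+] = s = 1.8 x 10^-6 M

[Zn^2+] = 1.8e-6 M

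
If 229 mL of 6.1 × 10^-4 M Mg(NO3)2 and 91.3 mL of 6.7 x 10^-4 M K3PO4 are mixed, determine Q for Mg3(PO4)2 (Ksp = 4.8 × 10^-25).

3.0 × 10^-18

Total volume = 229 + 91.3 = 320.3 mL.
[Mg^2+] = 6.1 × 10^-4 × (229/320.3) = 4.36 x 10^-4 M
[PO4^3-] = 6.7 × 10^-4 × (91.3/320.3) = 1.91 × 10^-4 M
Mg3(PO4)2(s) ⇌ 3 Mg^2+ + 2 PO4^3-, so Q = [Mg^2+]^3[PO4^3-]^2
Q = (4.36 x 10^-4)^3(1.91 x 10^-4)^2 = 3.0 × 10^-18
Q > Ksp, so Mg3(PO4)2 will precipitate.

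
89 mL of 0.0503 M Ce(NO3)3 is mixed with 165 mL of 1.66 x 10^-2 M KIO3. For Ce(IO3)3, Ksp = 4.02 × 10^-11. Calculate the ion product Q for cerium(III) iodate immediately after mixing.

Q = 2.21 x 10^-8

Total volume = 89 + 165 = 254 mL.
[Ce^3+] = 5.03 × 10^-2 × (89/254) = 1.762 × 10^-2 M
[IO3^-] = 1.66 x 10^-2 × (165/254) = 1.078 × 10^-2 M
Ce(IO3)3(s) ⇌ Ce^3+ + 3 IO3^-, so Q = [Ce^3+][IO3^-]^3
Q = (1.762 × 10^-2)(1.078 × 10^-2)^3 = 2.21 × 10^-8
Q > Ksp, so Ce(IO3)3 will precipitate.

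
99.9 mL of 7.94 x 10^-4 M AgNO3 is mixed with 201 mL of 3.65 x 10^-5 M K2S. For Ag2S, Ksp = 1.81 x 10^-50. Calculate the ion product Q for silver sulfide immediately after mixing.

Total volume = 99.9 + 201 = 300.9 mL.
[Ag^+] = 7.94 × 10^-4 × (99.9/300.9) = 2.636 × 10^-4 M
[S^2-] = 3.65 x 10^-5 × (201/300.9) = 2.438 × 10^-5 M
Ag2S(s) <=> 2 Ag^+ + S^2-, so Q = [Ag^+]^2[S^2-]
Q = (2.636 × 10^-4)^2(2.438 × 10^-5) = 1.69 x 10^-12
Q > Ksp, so Ag2S will precipitate.

Q ≈ 1.69e-12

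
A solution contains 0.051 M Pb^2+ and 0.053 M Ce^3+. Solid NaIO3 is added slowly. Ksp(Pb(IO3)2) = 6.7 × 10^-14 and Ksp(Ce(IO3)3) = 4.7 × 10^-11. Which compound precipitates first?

Each salt begins to precipitate when Q = Ksp, i.e. when [IO3^-] reaches its threshold.
For Pb(IO3)2: 6.7 × 10^-14 = 0.051 × [IO3^-]^2  ⇒  [IO3^-] = 1.1 × 10^-6 M.
For Ce(IO3)3: 4.7 × 10^-11 = 0.053 × [IO3^-]^3  ⇒  [IO3^-] = 9.6 × 10^-4 M.
The salt with the lower threshold [IO3^-] precipitates first: Pb(IO3)2.

Pb(IO3)2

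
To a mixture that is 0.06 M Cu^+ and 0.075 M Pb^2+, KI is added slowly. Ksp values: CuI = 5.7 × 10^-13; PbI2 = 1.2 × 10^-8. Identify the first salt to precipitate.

CuI

Each salt begins to precipitate when Q = Ksp, i.e. when [I^-] reaches its threshold.
For CuI: 5.7 × 10^-13 = 0.06 × [I^-]  ⇒  [I^-] = 9.5 × 10^-12 M.
For PbI2: 1.2 × 10^-8 = 0.075 × [I^-]^2  ⇒  [I^-] = 4.0 x 10^-4 M.
The salt with the lower threshold [I^-] precipitates first: CuI.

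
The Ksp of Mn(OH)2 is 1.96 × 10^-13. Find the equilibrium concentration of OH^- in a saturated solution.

Mn(OH)2(s) ⇌ Mn^2+ + 2 OH^-
Ksp = [Mn^2+][OH^-]^2
Let s = molar solubility. Then [Mn^2+] = s and [OH^-] = 2s.
Ksp = s(2s)^2 = 4s^3
Solving, s = (1.96 × 10^-13/4)^(1/3) = 3.659 × 10^-5 M
[OH^-] = 2s = 7.32 × 10^-5 M

[OH^-] ≈ 7.32 x 10^-5 M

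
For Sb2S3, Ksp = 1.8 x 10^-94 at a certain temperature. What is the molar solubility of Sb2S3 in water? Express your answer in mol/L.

s = 7.0 × 10^-20 M

Sb2S3(s) ⇌ 2 Sb^3+(aq) + 3 S^2-(aq)
Ksp = [Sb^3+]^2[S^2-]^3
If s mol/L of Sb2S3 dissolves, [Sb^3+] = 2s and [S^2-] = 3s.
Ksp = (2s)^2(3s)^3 = 108s^5
Solving, s = (1.8 x 10^-94/108)^(1/5) = 7.0 × 10^-20 M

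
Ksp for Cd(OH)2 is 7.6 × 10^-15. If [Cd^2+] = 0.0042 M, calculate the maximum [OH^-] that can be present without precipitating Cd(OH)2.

[OH^-] = 1.3e-6 M

Cd(OH)2(s) ⇌ Cd^2+(aq) + 2 OH^-(aq)
Ksp = [Cd^2+][OH^-]^2
Precipitation begins when Q = Ksp. With [Cd^2+] = 0.0042 M:
7.6 × 10^-15 = (0.0042) × [OH^-]^2
[OH^-] = (7.6 × 10^-15 / 4.2 × 10^-3)^(1/2) = 1.3 × 10^-6 M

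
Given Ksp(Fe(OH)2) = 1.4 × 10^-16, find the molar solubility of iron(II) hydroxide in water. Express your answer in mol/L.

Fe(OH)2(s) ⇌ Fe^2+(aq) + 2 OH^-(aq)
Ksp = [Fe^2+][OH^-]^2
For each mole of Fe(OH)2 that dissolves: [Fe^2+] = s, [OH^-] = 2s.
Ksp = s(2s)^2 = 4s^3
s^3 = 1.4 × 10^-16 / 4, so s = 3.3 × 10^-6 M

3.3 × 10^-6 M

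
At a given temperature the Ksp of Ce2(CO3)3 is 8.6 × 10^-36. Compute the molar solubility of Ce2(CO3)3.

Ce2(CO3)3(s) ⇌ 2 Ce^3+ + 3 CO3^2-
Ksp = [Ce^3+]^2[CO3^2-]^3
For each mole of Ce2(CO3)3 that dissolves: [Ce^3+] = 2s, [CO3^2-] = 3s.
Substituting: Ksp = (2s)^2(3s)^3 = 108s^5
Solving, s = (8.6 × 10^-36/108)^(1/5) = 3.8 × 10^-8 M

s ≈ 3.8e-8 M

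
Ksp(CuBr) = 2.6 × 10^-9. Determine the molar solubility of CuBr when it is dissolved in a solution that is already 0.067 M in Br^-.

CuBr(s) ⇌ Cu^+(aq) + Br^-(aq)
Ksp = [Cu^+][Br^-]
Let s be the molar solubility in this solution. [Cu^+] = s, [Br^-] = 0.067 + s ≈ 0.067 (Ksp is small, so little additional dissolves).
Ksp ≈ s × 0.067
s = 3.9 × 10^-8 M
Check: s = 3.9 × 10^-8 ≪ 0.067, so the approximation is valid.

s = 3.9 × 10^-8 M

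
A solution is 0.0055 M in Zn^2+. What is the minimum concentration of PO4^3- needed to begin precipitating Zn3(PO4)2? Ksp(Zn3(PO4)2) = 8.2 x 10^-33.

[PO4^3-] = 2.2e-13 M

Zn3(PO4)2(s) ⇌ 3 Zn^2+ + 2 PO4^3-
Ksp = [Zn^2+]^3[PO4^3-]^2
Precipitation begins when Q = Ksp. With [Zn^2+] = 0.0055 M:
8.2 x 10^-33 = (0.0055)^3 × [PO4^3-]^2
[PO4^3-] = (8.2 x 10^-33 / 1.66 × 10^-7)^(1/2) = 2.2 × 10^-13 M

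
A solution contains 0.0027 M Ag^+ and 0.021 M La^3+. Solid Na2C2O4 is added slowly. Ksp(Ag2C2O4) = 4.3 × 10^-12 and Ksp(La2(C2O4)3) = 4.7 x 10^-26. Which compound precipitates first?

La2(C2O4)3

Each salt begins to precipitate when Q = Ksp, i.e. when [C2O4^2-] reaches its threshold.
For Ag2C2O4: 4.3 × 10^-12 = (0.0027)^2 × [C2O4^2-]  ⇒  [C2O4^2-] = 5.9 x 10^-7 M.
For La2(C2O4)3: 4.7 x 10^-26 = (0.021)^2 × [C2O4^2-]^3  ⇒  [C2O4^2-] = 4.7 x 10^-8 M.
The salt with the lower threshold [C2O4^2-] precipitates first: La2(C2O4)3.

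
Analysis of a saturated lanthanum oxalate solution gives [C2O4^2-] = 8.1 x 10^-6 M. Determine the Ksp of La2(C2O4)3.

La2(C2O4)3(s) ⇌ 2 La^3+(aq) + 3 C2O4^2-(aq)
Stoichiometry gives [La^3+] = (2/3)[C2O4^2-] = 5.40 x 10^-6 M.
Ksp = [La^3+]^2[C2O4^2-]^3
Ksp = (5.40 x 10^-6)^2 × (8.1 × 10^-6)^3 = 1.5 x 10^-26

1.5 × 10^-26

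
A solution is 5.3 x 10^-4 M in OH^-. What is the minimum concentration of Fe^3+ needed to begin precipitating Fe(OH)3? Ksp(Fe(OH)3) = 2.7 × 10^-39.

[Fe^3+] = 1.8e-29 M

Fe(OH)3(s) ⇌ Fe^3+(aq) + 3 OH^-(aq)
Ksp = [Fe^3+][OH^-]^3
Precipitation begins when Q = Ksp. With [OH^-] = 5.3 x 10^-4 M:
2.7 × 10^-39 = (5.3 x 10^-4)^3 × [Fe^3+]
[Fe^3+] = (2.7 × 10^-39 / 1.49 x 10^-10) = 1.8 x 10^-29 M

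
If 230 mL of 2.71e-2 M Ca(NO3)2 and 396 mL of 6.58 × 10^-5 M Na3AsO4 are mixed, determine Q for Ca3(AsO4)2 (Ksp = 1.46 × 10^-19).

Total volume = 230 + 396 = 626 mL.
[Ca^2+] = 2.71 × 10^-2 × (230/626) = 9.957 × 10^-3 M
[AsO4^3-] = 6.58 x 10^-5 × (396/626) = 4.162 x 10^-5 M
Ca3(AsO4)2(s) <=> 3 Ca^2+ + 2 AsO4^3-, so Q = [Ca^2+]^3[AsO4^3-]^2
Q = (9.957 x 10^-3)^3(4.162 x 10^-5)^2 = 1.71 × 10^-15
Q > Ksp, so Ca3(AsO4)2 will precipitate.

Q = 1.71 × 10^-15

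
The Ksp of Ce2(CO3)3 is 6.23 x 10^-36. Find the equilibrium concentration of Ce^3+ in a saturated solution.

[Ce^3+] ≈ 7.13e-8 M

Ce2(CO3)3(s) <=> 2 Ce^3+(aq) + 3 CO3^2-(aq)
Ksp = [Ce^3+]^2[CO3^2-]^3
For each mole of Ce2(CO3)3 that dissolves: [Ce^3+] = 2s, [CO3^2-] = 3s.
So Ksp = (2s)^2 × (3s)^3 = 108s^5
s^5 = 6.23 x 10^-36 / 108, so s = 3.566 x 10^-8 M
[Ce^3+] = 2s = 7.13 × 10^-8 M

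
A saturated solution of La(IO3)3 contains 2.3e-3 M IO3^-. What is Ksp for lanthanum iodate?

9.3 × 10^-12

La(IO3)3(s) <=> La^3+ + 3 IO3^-
Stoichiometry gives [La^3+] = (1/3)[IO3^-] = 7.67 x 10^-4 M.
Ksp = [La^3+][IO3^-]^3
Ksp = 7.67 × 10^-4 × (2.3 x 10^-3)^3 = 9.3 × 10^-12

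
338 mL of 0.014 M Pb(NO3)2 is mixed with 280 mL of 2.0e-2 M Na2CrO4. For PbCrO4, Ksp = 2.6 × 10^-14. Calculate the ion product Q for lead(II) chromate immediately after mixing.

Total volume = 338 + 280 = 618 mL.
[Pb^2+] = 1.4 × 10^-2 × (338/618) = 7.66 × 10^-3 M
[CrO4^2-] = 2.0 × 10^-2 × (280/618) = 9.06 × 10^-3 M
PbCrO4(s) <=> Pb^2+ + CrO4^2-, so Q = [Pb^2+][CrO4^2-]
Q = (7.66 x 10^-3)(9.06 × 10^-3) = 6.9 × 10^-5
Q > Ksp, so PbCrO4 will precipitate.

Q = 6.9 x 10^-5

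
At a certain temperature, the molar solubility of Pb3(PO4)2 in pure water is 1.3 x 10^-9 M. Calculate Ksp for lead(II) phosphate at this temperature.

Ksp = 4.0 × 10^-43

Pb3(PO4)2(s) ⇌ 3 Pb^2+ + 2 PO4^3-
If s mol/L of Pb3(PO4)2 dissolves, [Pb^2+] = 3s and [PO4^3-] = 2s.
Ksp = [Pb^2+]^3[PO4^3-]^2
So Ksp = (3s)^3 × (2s)^2 = 108s^5
With s = 1.3 x 10^-9: Ksp = 4.0 × 10^-43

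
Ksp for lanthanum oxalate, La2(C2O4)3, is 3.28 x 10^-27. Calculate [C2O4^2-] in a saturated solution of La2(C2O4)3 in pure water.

La2(C2O4)3(s) <=> 2 La^3+(aq) + 3 C2O4^2-(aq)
Ksp = [La^3+]^2[C2O4^2-]^3
If s mol/L of La2(C2O4)3 dissolves, [La^3+] = 2s and [C2O4^2-] = 3s.
Substituting: Ksp = (2s)^2(3s)^3 = 108s^5
s^5 = 3.28 x 10^-27 / 108, so s = 1.979 × 10^-6 M
[C2O4^2-] = 3s = 5.94 × 10^-6 M

[C2O4^2-] = 5.94 × 10^-6 M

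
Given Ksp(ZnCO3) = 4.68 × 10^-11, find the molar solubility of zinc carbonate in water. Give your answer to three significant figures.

s ≈ 6.84 × 10^-6 M

ZnCO3(s) ⇌ Zn^2+ + CO3^2-
Ksp = [Zn^2+][CO3^2-]
Let s = molar solubility. Then [Zn^2+] = s and [CO3^2-] = s.
Ksp = s × s = s^2
s = (4.68 × 10^-11)^(1/2) = 6.84 × 10^-6 M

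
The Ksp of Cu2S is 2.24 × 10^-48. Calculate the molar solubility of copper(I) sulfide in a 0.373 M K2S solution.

Cu2S(s) ⇌ 2 Cu^+ + S^2-
Ksp = [Cu^+]^2[S^2-]
Let s be the molar solubility in this solution. [Cu^+] = 2s, [S^2-] = 0.373 + s ≈ 0.373 (Ksp is small, so little additional dissolves).
Ksp ≈ (2s)^2 × 0.373
s = 1.23 × 10^-24 M
Check: s = 1.2 × 10^-24 ≪ 0.373, so the approximation is valid.

s ≈ 1.23 x 10^-24 M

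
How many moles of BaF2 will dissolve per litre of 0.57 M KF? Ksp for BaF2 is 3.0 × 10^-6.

s ≈ 9.2e-6 M

BaF2(s) ⇌ Ba^2+ + 2 F^-
Ksp = [Ba^2+][F^-]^2
If s mol/L dissolves here, [Ba^2+] = s, [F^-] = 0.57 + 2s ≈ 0.57 (common-ion effect: F^- is already 0.57 M).
Ksp ≈ s × (0.57)^2
s = 9.2 x 10^-6 M
Check: 2s = 1.8 × 10^-5 ≪ 0.57, so the approximation is valid.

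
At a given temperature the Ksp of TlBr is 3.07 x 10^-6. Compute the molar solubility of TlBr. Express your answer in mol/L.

TlBr(s) <=> Tl^+ + Br^-
Ksp = [Tl^+][Br^-]
With molar solubility s: [Tl^+] = s, [Br^-] = s.
Ksp = s^2
s = (3.07 x 10^-6)^(1/2) = 1.75 × 10^-3 M

1.75 × 10^-3 M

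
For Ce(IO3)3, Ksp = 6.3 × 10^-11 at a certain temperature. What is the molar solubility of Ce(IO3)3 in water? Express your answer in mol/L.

s ≈ 1.2 × 10^-3 M

Ce(IO3)3(s) ⇌ Ce^3+(aq) + 3 IO3^-(aq)
Ksp = [Ce^3+][IO3^-]^3
If s mol/L of Ce(IO3)3 dissolves, [Ce^3+] = s and [IO3^-] = 3s.
Substituting: Ksp = s(3s)^3 = 27s^4
s = (6.3 × 10^-11 / 27)^(1/4) = 1.2 × 10^-3 M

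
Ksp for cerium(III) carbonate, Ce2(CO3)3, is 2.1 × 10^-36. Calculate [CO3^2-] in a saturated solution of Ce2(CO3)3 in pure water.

Ce2(CO3)3(s) ⇌ 2 Ce^3+(aq) + 3 CO3^2-(aq)
Ksp = [Ce^3+]^2[CO3^2-]^3
Let s = molar solubility. Then [Ce^3+] = 2s and [CO3^2-] = 3s.
Substituting: Ksp = (2s)^2(3s)^3 = 108s^5
Solving, s = (2.1 × 10^-36/108)^(1/5) = 2.87 × 10^-8 M
[CO3^2-] = 3s = 8.6 × 10^-8 M

[CO3^2-] ≈ 8.6 × 10^-8 M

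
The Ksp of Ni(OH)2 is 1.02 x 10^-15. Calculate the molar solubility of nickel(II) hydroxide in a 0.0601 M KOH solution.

Ni(OH)2(s) ⇌ Ni^2+(aq) + 2 OH^-(aq)
Ksp = [Ni^2+][OH^-]^2
Let s be the molar solubility in this solution. [Ni^2+] = s, [OH^-] = 0.0601 + 2s ≈ 0.0601 (since OH^- from KOH dominates).
Ksp ≈ s × (0.0601)^2
s = 2.82 × 10^-13 M
Check: 2s = 5.6 × 10^-13 ≪ 0.0601, so the approximation is valid.

s = 2.82e-13 M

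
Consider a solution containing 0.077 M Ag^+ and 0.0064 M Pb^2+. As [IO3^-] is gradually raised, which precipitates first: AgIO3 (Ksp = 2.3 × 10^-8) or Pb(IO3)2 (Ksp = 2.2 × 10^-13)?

Each salt begins to precipitate when Q = Ksp, i.e. when [IO3^-] reaches its threshold.
For AgIO3: 2.3 × 10^-8 = 0.077 × [IO3^-]  ⇒  [IO3^-] = 3.0 × 10^-7 M.
For Pb(IO3)2: 2.2 × 10^-13 = 0.0064 × [IO3^-]^2  ⇒  [IO3^-] = 5.9 x 10^-6 M.
The salt with the lower threshold [IO3^-] precipitates first: AgIO3.

AgIO3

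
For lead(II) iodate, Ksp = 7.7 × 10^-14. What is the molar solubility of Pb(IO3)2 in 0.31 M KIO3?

Pb(IO3)2(s) <=> Pb^2+(aq) + 2 IO3^-(aq)
Ksp = [Pb^2+][IO3^-]^2
If s mol/L dissolves here, [Pb^2+] = s, [IO3^-] = 0.31 + 2s ≈ 0.31 (Ksp is small, so little additional dissolves).
Ksp ≈ s × (0.31)^2
s = 8.0 × 10^-13 M
Check: 2s = 1.6 × 10^-12 ≪ 0.31, so the approximation is valid.

s ≈ 8.0 × 10^-13 M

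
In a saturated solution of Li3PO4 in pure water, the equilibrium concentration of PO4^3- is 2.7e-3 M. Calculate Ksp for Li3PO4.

Ksp ≈ 1.4e-9

Li3PO4(s) ⇌ 3 Li^+(aq) + PO4^3-(aq)
Stoichiometry gives [Li^+] = (3/1)[PO4^3-] = 8.10 × 10^-3 M.
Ksp = [Li^+]^3[PO4^3-]
Ksp = (8.10 x 10^-3)^3 × 2.7 x 10^-3 = 1.4 × 10^-9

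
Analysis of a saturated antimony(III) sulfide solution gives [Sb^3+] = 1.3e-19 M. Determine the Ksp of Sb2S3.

Sb2S3(s) <=> 2 Sb^3+ + 3 S^2-
Stoichiometry gives [S^2-] = (3/2)[Sb^3+] = 1.95 x 10^-19 M.
Ksp = [Sb^3+]^2[S^2-]^3
Ksp = (1.3 × 10^-19)^2 × (1.95 × 10^-19)^3 = 1.3 × 10^-94

1.3e-94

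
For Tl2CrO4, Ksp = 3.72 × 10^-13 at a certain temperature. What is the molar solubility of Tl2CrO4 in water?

s ≈ 4.53e-5 M

Tl2CrO4(s) <=> 2 Tl^+ + CrO4^2-
Ksp = [Tl^+]^2[CrO4^2-]
Let s = molar solubility. Then [Tl^+] = 2s and [CrO4^2-] = s.
Ksp = (2s)^2s = 4s^3
Solving, s = (3.72 × 10^-13/4)^(1/3) = 4.53 × 10^-5 M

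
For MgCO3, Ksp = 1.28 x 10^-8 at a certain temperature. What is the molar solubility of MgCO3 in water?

s ≈ 1.13 × 10^-4 M

MgCO3(s) ⇌ Mg^2+(aq) + CO3^2-(aq)
Ksp = [Mg^2+][CO3^2-]
If s mol/L of MgCO3 dissolves, [Mg^2+] = s and [CO3^2-] = s.
Ksp = (s)(s) = s^2
s = √(1.28 x 10^-8) = 1.13 x 10^-4 M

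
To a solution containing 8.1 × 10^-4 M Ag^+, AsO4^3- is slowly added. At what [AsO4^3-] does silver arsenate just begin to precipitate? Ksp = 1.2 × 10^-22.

[AsO4^3-] = 2.3 × 10^-13 M

Ag3AsO4(s) <=> 3 Ag^+ + AsO4^3-
Ksp = [Ag^+]^3[AsO4^3-]
Precipitation begins when Q = Ksp. With [Ag^+] = 8.1 × 10^-4 M:
1.2 × 10^-22 = (8.1 × 10^-4)^3 × [AsO4^3-]
[AsO4^3-] = (1.2 × 10^-22 / 5.31 x 10^-10) = 2.3 x 10^-13 M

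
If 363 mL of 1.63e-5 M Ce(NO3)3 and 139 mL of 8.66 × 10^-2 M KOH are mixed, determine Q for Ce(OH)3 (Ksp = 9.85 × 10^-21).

Q ≈ 1.63 x 10^-10

Total volume = 363 + 139 = 502 mL.
[Ce^3+] = 1.63 × 10^-5 × (363/502) = 1.179 × 10^-5 M
[OH^-] = 8.66 × 10^-2 × (139/502) = 2.398 × 10^-2 M
Ce(OH)3(s) ⇌ Ce^3+(aq) + 3 OH^-(aq), so Q = [Ce^3+][OH^-]^3
Q = (1.179 × 10^-5)(2.398 × 10^-2)^3 = 1.63 x 10^-10
Q > Ksp, so Ce(OH)3 will precipitate.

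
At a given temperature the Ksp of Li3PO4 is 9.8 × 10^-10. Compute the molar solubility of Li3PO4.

Li3PO4(s) ⇌ 3 Li^+ + PO4^3-
Ksp = [Li^+]^3[PO4^3-]
With molar solubility s: [Li^+] = 3s, [PO4^3-] = s.
Ksp = (3s)^3s = 27s^4
Solving, s = (9.8 × 10^-10/27)^(1/4) = 2.5 x 10^-3 M

2.5 × 10^-3 M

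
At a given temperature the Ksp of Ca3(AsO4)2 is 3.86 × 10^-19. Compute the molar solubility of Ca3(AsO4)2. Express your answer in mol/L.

Ca3(AsO4)2(s) <=> 3 Ca^2+(aq) + 2 AsO4^3-(aq)
Ksp = [Ca^2+]^3[AsO4^3-]^2
If s mol/L of Ca3(AsO4)2 dissolves, [Ca^2+] = 3s and [AsO4^3-] = 2s.
Substituting: Ksp = (3s)^3(2s)^2 = 108s^5
Solving, s = (3.86 × 10^-19/108)^(1/5) = 8.14 × 10^-5 M

s = 8.14e-5 M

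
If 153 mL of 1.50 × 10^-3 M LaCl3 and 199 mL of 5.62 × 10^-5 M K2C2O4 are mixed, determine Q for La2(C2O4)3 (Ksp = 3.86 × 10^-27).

Total volume = 153 + 199 = 352 mL.
[La^3+] = 1.50 × 10^-3 × (153/352) = 6.520 x 10^-4 M
[C2O4^2-] = 5.62 x 10^-5 × (199/352) = 3.177 × 10^-5 M
La2(C2O4)3(s) ⇌ 2 La^3+ + 3 C2O4^2-, so Q = [La^3+]^2[C2O4^2-]^3
Q = (6.520 × 10^-4)^2(3.177 x 10^-5)^3 = 1.36 x 10^-20
Q > Ksp, so La2(C2O4)3 will precipitate.

1.36 x 10^-20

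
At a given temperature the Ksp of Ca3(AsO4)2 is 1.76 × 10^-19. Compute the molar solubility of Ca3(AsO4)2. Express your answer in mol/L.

6.96 × 10^-5 M

Ca3(AsO4)2(s) ⇌ 3 Ca^2+(aq) + 2 AsO4^3-(aq)
Ksp = [Ca^2+]^3[AsO4^3-]^2
For each mole of Ca3(AsO4)2 that dissolves: [Ca^2+] = 3s, [AsO4^3-] = 2s.
Substituting: Ksp = (3s)^3(2s)^2 = 108s^5
s^5 = 1.76 × 10^-19 / 108, so s = 6.96 x 10^-5 M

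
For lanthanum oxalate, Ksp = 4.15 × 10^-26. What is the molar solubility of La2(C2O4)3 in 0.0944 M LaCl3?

La2(C2O4)3(s) ⇌ 2 La^3+ + 3 C2O4^2-
Ksp = [La^3+]^2[C2O4^2-]^3
If s mol/L dissolves here, [La^3+] = 0.0944 + 2s ≈ 0.0944, [C2O4^2-] = 3s (since La^3+ from LaCl3 dominates).
Ksp ≈ (0.0944)^2 × (3s)^3
s = 5.57 × 10^-9 M
Check: 2s = 1.1 × 10^-8 ≪ 0.0944, so the approximation is valid.

s = 5.57 × 10^-9 M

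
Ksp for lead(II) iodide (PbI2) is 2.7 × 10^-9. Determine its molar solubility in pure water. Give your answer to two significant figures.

PbI2(s) <=> Pb^2+ + 2 I^-
Ksp = [Pb^2+][I^-]^2
If s mol/L of PbI2 dissolves, [Pb^2+] = s and [I^-] = 2s.
Ksp = s(2s)^2 = 4s^3
Solving, s = (2.7 × 10^-9/4)^(1/3) = 8.8 × 10^-4 M

s = 8.8e-4 M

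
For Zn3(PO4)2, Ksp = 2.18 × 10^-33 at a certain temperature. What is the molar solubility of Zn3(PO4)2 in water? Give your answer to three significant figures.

s ≈ 1.15 x 10^-7 M

Zn3(PO4)2(s) ⇌ 3 Zn^2+(aq) + 2 PO4^3-(aq)
Ksp = [Zn^2+]^3[PO4^3-]^2
Let s = molar solubility. Then [Zn^2+] = 3s and [PO4^3-] = 2s.
Substituting: Ksp = (3s)^3(2s)^2 = 108s^5
s = (2.18 × 10^-33 / 108)^(1/5) = 1.15 x 10^-7 M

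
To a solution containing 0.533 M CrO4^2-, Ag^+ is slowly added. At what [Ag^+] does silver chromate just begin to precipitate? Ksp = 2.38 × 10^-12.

[Ag^+] ≈ 2.11 x 10^-6 M

Ag2CrO4(s) ⇌ 2 Ag^+ + CrO4^2-
Ksp = [Ag^+]^2[CrO4^2-]
Precipitation begins when Q = Ksp. With [CrO4^2-] = 0.533 M:
2.38 × 10^-12 = (0.533) × [Ag^+]^2
[Ag^+] = (2.38 × 10^-12 / 5.33 × 10^-1)^(1/2) = 2.11 x 10^-6 M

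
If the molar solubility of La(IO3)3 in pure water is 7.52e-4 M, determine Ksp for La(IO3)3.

La(IO3)3(s) ⇌ La^3+ + 3 IO3^-
If s mol/L of La(IO3)3 dissolves, [La^3+] = s and [IO3^-] = 3s.
Ksp = [La^3+][IO3^-]^3
So Ksp = s × (3s)^3 = 27s^4
With s = 7.52 x 10^-4: Ksp = 8.63 × 10^-12

Ksp ≈ 8.63 × 10^-12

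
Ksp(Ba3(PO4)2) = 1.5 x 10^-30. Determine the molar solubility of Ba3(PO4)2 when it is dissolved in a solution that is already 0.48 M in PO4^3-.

Ba3(PO4)2(s) ⇌ 3 Ba^2+(aq) + 2 PO4^3-(aq)
Ksp = [Ba^2+]^3[PO4^3-]^2
If s mol/L dissolves here, [Ba^2+] = 3s, [PO4^3-] = 0.48 + 2s ≈ 0.48 (Ksp is small, so little additional dissolves).
Ksp ≈ (3s)^3 × (0.48)^2
s = 6.2 x 10^-11 M
Check: 2s = 1.2 × 10^-10 ≪ 0.48, so the approximation is valid.

6.2 × 10^-11 M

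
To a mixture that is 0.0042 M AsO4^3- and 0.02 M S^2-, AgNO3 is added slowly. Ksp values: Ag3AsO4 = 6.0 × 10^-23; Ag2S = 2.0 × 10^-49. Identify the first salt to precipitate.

Each salt begins to precipitate when Q = Ksp, i.e. when [Ag^+] reaches its threshold.
For Ag3AsO4: 6.0 × 10^-23 = 0.0042 × [Ag^+]^3  ⇒  [Ag^+] = 2.4 x 10^-7 M.
For Ag2S: 2.0 × 10^-49 = 0.02 × [Ag^+]^2  ⇒  [Ag^+] = 3.2 x 10^-24 M.
The salt with the lower threshold [Ag^+] precipitates first: Ag2S.

Ag2S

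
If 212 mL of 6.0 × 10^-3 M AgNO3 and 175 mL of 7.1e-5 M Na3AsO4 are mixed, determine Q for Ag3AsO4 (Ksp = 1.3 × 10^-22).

1.1 × 10^-12

Total volume = 212 + 175 = 387 mL.
[Ag^+] = 6.0 × 10^-3 × (212/387) = 3.29 × 10^-3 M
[AsO4^3-] = 7.1 x 10^-5 × (175/387) = 3.21 x 10^-5 M
Ag3AsO4(s) ⇌ 3 Ag^+(aq) + AsO4^3-(aq), so Q = [Ag^+]^3[AsO4^3-]
Q = (3.29 × 10^-3)^3(3.21 x 10^-5) = 1.1 x 10^-12
Q > Ksp, so Ag3AsO4 will precipitate.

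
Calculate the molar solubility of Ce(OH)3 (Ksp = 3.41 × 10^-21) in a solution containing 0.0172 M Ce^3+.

s ≈ 1.94e-7 M

Ce(OH)3(s) ⇌ Ce^3+ + 3 OH^-
Ksp = [Ce^3+][OH^-]^3
Let s be the molar solubility in this solution. [Ce^3+] = 0.0172 + s ≈ 0.0172, [OH^-] = 3s (common-ion effect: Ce^3+ is already 0.0172 M).
Ksp ≈ 0.0172 × (3s)^3
s = 1.94 x 10^-7 M
Check: s = 1.9 × 10^-7 ≪ 0.0172, so the approximation is valid.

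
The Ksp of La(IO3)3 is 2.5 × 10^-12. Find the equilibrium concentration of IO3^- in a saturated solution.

[IO3^-] = 1.7e-3 M

La(IO3)3(s) ⇌ La^3+(aq) + 3 IO3^-(aq)
Ksp = [La^3+][IO3^-]^3
For each mole of La(IO3)3 that dissolves: [La^3+] = s, [IO3^-] = 3s.
Substituting: Ksp = s(3s)^3 = 27s^4
s = (2.5 × 10^-12 / 27)^(1/4) = 5.52 x 10^-4 M
[IO3^-] = 3s = 1.7 x 10^-3 M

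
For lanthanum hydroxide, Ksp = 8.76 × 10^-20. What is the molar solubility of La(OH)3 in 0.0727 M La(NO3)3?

La(OH)3(s) ⇌ La^3+ + 3 OH^-
Ksp = [La^3+][OH^-]^3
Let s be the molar solubility in this solution. [La^3+] = 0.0727 + s ≈ 0.0727, [OH^-] = 3s (since La^3+ from La(NO3)3 dominates).
Ksp ≈ 0.0727 × (3s)^3
s = 3.55 x 10^-7 M
Check: s = 3.5 × 10^-7 ≪ 0.0727, so the approximation is valid.

s = 3.55 × 10^-7 M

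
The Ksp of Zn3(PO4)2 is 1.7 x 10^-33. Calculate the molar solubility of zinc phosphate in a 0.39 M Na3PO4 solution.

s ≈ 7.5 × 10^-12 M

Zn3(PO4)2(s) ⇌ 3 Zn^2+ + 2 PO4^3-
Ksp = [Zn^2+]^3[PO4^3-]^2
Let s = moles of Zn3(PO4)2 that dissolve per litre. [Zn^2+] = 3s, [PO4^3-] = 0.39 + 2s ≈ 0.39 (Ksp is small, so little additional dissolves).
Ksp ≈ (3s)^3 × (0.39)^2
s = 7.5 x 10^-12 M
Check: 2s = 1.5 × 10^-11 ≪ 0.39, so the approximation is valid.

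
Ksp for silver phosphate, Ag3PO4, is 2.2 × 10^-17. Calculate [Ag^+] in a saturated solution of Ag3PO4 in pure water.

9.0 × 10^-5 M

Ag3PO4(s) <=> 3 Ag^+ + PO4^3-
Ksp = [Ag^+]^3[PO4^3-]
If s mol/L of Ag3PO4 dissolves, [Ag^+] = 3s and [PO4^3-] = s.
Ksp = (3s)^3s = 27s^4
Solving, s = (2.2 × 10^-17/27)^(1/4) = 3.00 x 10^-5 M
[Ag^+] = 3s = 9.0 x 10^-5 M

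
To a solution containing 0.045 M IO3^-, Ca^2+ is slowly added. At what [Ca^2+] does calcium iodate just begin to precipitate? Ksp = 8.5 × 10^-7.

Ca(IO3)2(s) ⇌ Ca^2+(aq) + 2 IO3^-(aq)
Ksp = [Ca^2+][IO3^-]^2
Precipitation begins when Q = Ksp. With [IO3^-] = 0.045 M:
8.5 × 10^-7 = (0.045)^2 × [Ca^2+]
[Ca^2+] = (8.5 × 10^-7 / 2.03 x 10^-3) = 4.2 × 10^-4 M

[Ca^2+] = 4.2 × 10^-4 M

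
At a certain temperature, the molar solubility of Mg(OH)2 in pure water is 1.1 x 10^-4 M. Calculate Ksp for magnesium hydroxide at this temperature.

Mg(OH)2(s) <=> Mg^2+(aq) + 2 OH^-(aq)
If s mol/L of Mg(OH)2 dissolves, [Mg^2+] = s and [OH^-] = 2s.
Ksp = [Mg^2+][OH^-]^2
Substituting: Ksp = s(2s)^2 = 4s^3
Ksp = 4 × (1.1 × 10^-4)^3 = 5.3 x 10^-12

Ksp ≈ 5.3 × 10^-12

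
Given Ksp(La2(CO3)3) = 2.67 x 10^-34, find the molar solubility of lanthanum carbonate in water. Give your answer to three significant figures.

La2(CO3)3(s) <=> 2 La^3+ + 3 CO3^2-
Ksp = [La^3+]^2[CO3^2-]^3
If s mol/L of La2(CO3)3 dissolves, [La^3+] = 2s and [CO3^2-] = 3s.
So Ksp = (2s)^2 × (3s)^3 = 108s^5
s = (2.67 x 10^-34 / 108)^(1/5) = 7.56 x 10^-8 M

7.56e-8 M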